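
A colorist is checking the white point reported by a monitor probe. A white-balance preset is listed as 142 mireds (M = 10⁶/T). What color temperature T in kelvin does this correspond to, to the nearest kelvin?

T = 10⁶ / 142 = 7042.25 K → 7042 K.

7042 K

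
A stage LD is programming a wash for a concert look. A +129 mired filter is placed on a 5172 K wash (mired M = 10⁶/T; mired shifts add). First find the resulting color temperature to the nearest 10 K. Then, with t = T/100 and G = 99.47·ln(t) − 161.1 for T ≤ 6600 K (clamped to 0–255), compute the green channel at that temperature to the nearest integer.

M_in = 10⁶/5172 = 193.35; M_out = 193.35 + (+129) = 322.35.
T_out = 10⁶/322.35 = 3102.2 K → 3100 K; t = 31.
G = 99.47·ln 31 − 161.1 = 99.47·3.4340 − 161.1 = 180.479.
Rounded: 180.

180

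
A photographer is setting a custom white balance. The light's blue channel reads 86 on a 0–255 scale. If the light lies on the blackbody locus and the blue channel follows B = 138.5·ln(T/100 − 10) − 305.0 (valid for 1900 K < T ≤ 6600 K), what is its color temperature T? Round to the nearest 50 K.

2700 K

ln(t − 10) = (86 + 305.0) / 138.5 = 2.8231.
t − 10 = e^2.8231 = 16.829, so t = 26.829.
T = 100·t = 2683 K → 2700 K to the nearest 50 K.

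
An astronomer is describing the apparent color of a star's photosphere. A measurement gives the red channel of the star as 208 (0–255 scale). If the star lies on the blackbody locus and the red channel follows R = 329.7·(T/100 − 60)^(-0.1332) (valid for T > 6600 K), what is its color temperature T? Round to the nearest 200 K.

(t − 60)^(-0.1332) = 208/329.7 = 0.63088.
t − 60 = 0.63088^(1/-0.1332) = 0.63088^(-7.508) = 31.763, so t = 91.763.
T = 100·t = 9176 K → 9200 K to the nearest 200 K.

9200 K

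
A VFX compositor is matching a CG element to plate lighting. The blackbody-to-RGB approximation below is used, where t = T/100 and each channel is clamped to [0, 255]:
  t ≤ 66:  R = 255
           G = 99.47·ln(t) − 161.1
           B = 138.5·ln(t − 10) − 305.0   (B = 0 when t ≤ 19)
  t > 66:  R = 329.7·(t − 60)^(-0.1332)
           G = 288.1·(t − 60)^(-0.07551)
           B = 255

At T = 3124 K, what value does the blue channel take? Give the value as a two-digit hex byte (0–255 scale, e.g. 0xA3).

t = 3124/100 = 31.24; the t ≤ 66 branch applies.
B = 138.5·ln(31.24 − 10) − 305.0 = 138.5·ln 21.24 − 305.0 = 138.5·3.0559 − 305.0 = 118.240.
Rounded: 118; in hex, 0x76.

0x76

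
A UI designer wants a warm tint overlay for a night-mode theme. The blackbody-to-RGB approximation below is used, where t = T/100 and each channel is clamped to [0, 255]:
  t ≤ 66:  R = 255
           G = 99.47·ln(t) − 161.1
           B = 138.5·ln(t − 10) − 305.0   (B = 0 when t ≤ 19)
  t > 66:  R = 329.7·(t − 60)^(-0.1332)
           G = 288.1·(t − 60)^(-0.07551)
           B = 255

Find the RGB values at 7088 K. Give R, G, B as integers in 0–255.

t = 7088/100 = 70.88; the t > 66 branch applies.
R = 329.7·(70.88 − 60)^(-0.1332) = 329.7·10.88^(-0.1332) = 329.7·0.72765 = 239.905.
G = 288.1·(70.88 − 60)^(-0.07551) = 288.1·10.88^(-0.07551) = 288.1·0.83507 = 240.584.
B = 255 by definition for t > 66.
Rounded: (240, 241, 255).

R=240, G=241, B=255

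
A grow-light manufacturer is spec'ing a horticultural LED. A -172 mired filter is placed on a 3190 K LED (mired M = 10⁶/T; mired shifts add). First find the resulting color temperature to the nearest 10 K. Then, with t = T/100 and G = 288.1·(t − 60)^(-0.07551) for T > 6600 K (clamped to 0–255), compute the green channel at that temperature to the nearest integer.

M_in = 10⁶/3190 = 313.48; M_out = 313.48 + (-172) = 141.48.
T_out = 10⁶/141.48 = 7068.2 K → 7070 K; t = 70.7.
G = 288.1·(70.7 − 60)^(-0.07551) = 288.1·10.7^(-0.07551) = 288.1·0.83613 = 240.888.
Rounded: 241.

241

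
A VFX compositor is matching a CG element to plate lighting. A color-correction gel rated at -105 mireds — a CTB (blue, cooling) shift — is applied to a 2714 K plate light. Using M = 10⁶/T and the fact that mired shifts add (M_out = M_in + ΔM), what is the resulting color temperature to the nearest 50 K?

M_in = 10⁶/2714 = 368.46 mireds.
M_out = 368.46 + (-105) = 263.46 mireds.
T_out = 10⁶/263.46 = 3795.6 K → 3800 K.

3800 K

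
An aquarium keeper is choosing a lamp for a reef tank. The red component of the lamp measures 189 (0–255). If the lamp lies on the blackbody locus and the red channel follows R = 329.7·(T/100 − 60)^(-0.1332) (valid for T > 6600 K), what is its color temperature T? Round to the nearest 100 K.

(t − 60)^(-0.1332) = 189/329.7 = 0.57325.
t − 60 = 0.57325^(1/-0.1332) = 0.57325^(-7.508) = 65.199, so t = 125.199.
T = 100·t = 12520 K → 12500 K to the nearest 100 K.

12500 K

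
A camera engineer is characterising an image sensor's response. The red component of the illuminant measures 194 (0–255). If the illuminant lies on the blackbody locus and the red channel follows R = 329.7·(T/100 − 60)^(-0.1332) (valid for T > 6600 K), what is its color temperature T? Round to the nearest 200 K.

11400 K

(t − 60)^(-0.1332) = 194/329.7 = 0.58841.
t − 60 = 0.58841^(1/-0.1332) = 0.58841^(-7.508) = 53.593, so t = 113.593.
T = 100·t = 11359 K → 11400 K to the nearest 200 K.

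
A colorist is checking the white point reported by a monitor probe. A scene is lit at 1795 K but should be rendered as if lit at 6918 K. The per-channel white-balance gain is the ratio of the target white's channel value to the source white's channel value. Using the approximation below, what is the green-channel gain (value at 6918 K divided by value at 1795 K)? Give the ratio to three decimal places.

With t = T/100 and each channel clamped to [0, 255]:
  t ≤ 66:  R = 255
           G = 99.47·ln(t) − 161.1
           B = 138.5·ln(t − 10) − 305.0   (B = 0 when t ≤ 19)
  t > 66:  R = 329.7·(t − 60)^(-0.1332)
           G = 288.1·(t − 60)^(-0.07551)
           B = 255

At 1795 K (t = 17.95):
  G = 99.47·ln 17.95 − 161.1 = 99.47·2.8876 − 161.1 = 126.129.
At 6918 K (t = 69.18):
  G = 288.1·(69.18 − 60)^(-0.07551) = 288.1·9.18^(-0.07551) = 288.1·0.84585 = 243.691.
Gain = 243.691 / 126.129 = 1.9321 → 1.932.

1.932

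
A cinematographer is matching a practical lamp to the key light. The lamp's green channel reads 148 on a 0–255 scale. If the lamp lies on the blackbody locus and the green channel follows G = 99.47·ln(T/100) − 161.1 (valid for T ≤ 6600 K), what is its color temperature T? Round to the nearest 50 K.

2250 K

ln t = (148 + 161.1) / 99.47 = 3.1075.
t = e^3.1075 = 22.364.
T = 100·t = 2236 K → 2250 K to the nearest 50 K.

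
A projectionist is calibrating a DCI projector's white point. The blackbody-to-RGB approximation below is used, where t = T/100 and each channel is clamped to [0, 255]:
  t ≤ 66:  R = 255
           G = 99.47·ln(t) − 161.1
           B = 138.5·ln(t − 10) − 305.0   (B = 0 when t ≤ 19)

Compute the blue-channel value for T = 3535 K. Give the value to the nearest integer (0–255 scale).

t = 3535/100 = 35.35; the t ≤ 66 branch applies.
B = 138.5·ln(35.35 − 10) − 305.0 = 138.5·ln 25.35 − 305.0 = 138.5·3.2328 − 305.0 = 142.740.
Rounded: 143.

143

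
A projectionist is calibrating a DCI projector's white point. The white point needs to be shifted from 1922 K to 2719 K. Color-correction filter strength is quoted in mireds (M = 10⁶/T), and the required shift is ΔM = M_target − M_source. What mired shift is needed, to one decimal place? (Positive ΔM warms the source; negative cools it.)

M_source = 10⁶/1922 = 520.291; M_target = 10⁶/2719 = 367.782.
ΔM = 367.782 − 520.291 = -152.509 → -152.5 mireds, a cooling shift.

-152.5 mireds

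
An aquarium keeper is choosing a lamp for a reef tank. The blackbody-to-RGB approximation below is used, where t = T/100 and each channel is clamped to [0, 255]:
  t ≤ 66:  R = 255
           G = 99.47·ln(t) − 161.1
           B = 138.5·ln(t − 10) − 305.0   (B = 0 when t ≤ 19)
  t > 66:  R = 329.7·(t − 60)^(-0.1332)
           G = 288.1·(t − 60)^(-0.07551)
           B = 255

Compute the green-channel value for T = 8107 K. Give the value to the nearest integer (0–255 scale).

229

t = 8107/100 = 81.07; the t > 66 branch applies.
G = 288.1·(81.07 − 60)^(-0.07551) = 288.1·21.07^(-0.07551) = 288.1·0.79442 = 228.872.
Rounded: 229.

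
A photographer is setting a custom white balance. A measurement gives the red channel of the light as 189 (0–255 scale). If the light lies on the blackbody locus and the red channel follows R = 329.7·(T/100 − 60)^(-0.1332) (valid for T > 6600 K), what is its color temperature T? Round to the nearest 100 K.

12500 K

(t − 60)^(-0.1332) = 189/329.7 = 0.57325.
t − 60 = 0.57325^(1/-0.1332) = 0.57325^(-7.508) = 65.199, so t = 125.199.
T = 100·t = 12520 K → 12500 K to the nearest 100 K.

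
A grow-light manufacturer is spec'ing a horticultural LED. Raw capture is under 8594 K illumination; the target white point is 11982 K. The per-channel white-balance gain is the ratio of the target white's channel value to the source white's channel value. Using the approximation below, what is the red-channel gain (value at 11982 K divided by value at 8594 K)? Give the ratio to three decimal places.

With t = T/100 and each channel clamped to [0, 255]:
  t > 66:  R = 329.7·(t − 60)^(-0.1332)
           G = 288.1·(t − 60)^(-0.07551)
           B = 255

0.895

At 8594 K (t = 85.94):
  R = 329.7·(85.94 − 60)^(-0.1332) = 329.7·25.94^(-0.1332) = 329.7·0.64813 = 213.687.
At 11982 K (t = 119.82):
  R = 329.7·(119.82 − 60)^(-0.1332) = 329.7·59.82^(-0.1332) = 329.7·0.57986 = 191.180.
Gain = 191.180 / 213.687 = 0.8947 → 0.895.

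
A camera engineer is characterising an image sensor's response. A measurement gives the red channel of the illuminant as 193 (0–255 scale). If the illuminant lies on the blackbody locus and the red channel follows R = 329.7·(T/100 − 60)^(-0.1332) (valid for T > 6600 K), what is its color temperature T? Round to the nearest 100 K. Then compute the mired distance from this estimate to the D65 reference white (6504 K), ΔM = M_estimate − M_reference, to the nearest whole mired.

(t − 60)^(-0.1332) = 193/329.7 = 0.58538.
t − 60 = 0.58538^(1/-0.1332) = 0.58538^(-7.508) = 55.713, so t = 115.713.
T = 100·t = 11571 K → 11600 K to the nearest 100 K.
M_estimate = 10⁶/11600 = 86.21; M_reference = 10⁶/6504 = 153.75.
ΔM = 86.21 − 153.75 = -67.54 → -68 mireds.

-68 mireds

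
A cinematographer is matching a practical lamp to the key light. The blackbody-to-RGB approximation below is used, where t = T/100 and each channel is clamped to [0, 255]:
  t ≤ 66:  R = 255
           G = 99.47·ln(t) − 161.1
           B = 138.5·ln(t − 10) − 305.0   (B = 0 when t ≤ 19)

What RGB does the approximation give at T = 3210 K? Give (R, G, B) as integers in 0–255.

(255, 184, 124)

t = 3210/100 = 32.1; the t ≤ 66 branch applies.
R = 255 by definition for t ≤ 66.
G = 99.47·ln 32.1 − 161.1 = 99.47·3.4689 − 161.1 = 183.947.
B = 138.5·ln(32.1 − 10) − 305.0 = 138.5·ln 22.1 − 305.0 = 138.5·3.0956 − 305.0 = 123.737.
Rounded: (255, 184, 124).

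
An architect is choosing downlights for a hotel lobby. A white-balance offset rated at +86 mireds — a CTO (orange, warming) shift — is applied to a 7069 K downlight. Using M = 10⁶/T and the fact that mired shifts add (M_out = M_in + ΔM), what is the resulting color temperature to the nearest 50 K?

4400 K

M_in = 10⁶/7069 = 141.46 mireds.
M_out = 141.46 + (+86) = 227.46 mireds.
T_out = 10⁶/227.46 = 4396.3 K → 4400 K.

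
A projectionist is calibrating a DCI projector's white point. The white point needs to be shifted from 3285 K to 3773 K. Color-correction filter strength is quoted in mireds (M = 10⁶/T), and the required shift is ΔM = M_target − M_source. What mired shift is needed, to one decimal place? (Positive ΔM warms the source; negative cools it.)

-39.4 mireds

M_source = 10⁶/3285 = 304.414; M_target = 10⁶/3773 = 265.041.
ΔM = 265.041 − 304.414 = -39.373 → -39.4 mireds, a cooling shift.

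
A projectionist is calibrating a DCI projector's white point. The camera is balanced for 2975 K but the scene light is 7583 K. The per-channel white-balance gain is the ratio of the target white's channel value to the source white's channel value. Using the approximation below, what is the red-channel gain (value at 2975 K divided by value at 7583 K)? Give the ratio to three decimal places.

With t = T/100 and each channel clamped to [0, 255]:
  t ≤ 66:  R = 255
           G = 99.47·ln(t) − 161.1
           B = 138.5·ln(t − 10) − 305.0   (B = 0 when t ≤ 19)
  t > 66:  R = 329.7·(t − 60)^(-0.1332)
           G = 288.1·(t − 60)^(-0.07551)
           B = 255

1.117

At 7583 K (t = 75.83):
  R = 329.7·(75.83 − 60)^(-0.1332) = 329.7·15.83^(-0.1332) = 329.7·0.69220 = 228.217.
At 2975 K (t = 29.75):
  R = 255 by definition for t ≤ 66.
Gain = 255.000 / 228.217 = 1.1174 → 1.117.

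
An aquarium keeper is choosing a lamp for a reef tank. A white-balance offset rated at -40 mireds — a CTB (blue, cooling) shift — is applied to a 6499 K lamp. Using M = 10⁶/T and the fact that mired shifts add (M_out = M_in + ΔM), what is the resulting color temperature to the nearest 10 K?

8780 K

M_in = 10⁶/6499 = 153.87 mireds.
M_out = 153.87 + (-40) = 113.87 mireds.
T_out = 10⁶/113.87 = 8782.0 K → 8780 K.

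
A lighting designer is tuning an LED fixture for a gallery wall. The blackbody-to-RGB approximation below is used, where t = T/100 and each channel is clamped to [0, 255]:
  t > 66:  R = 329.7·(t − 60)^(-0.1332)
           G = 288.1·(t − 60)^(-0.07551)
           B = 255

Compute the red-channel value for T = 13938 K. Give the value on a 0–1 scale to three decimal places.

0.722

t = 13938/100 = 139.38; the t > 66 branch applies.
R = 329.7·(139.38 − 60)^(-0.1332) = 329.7·79.38^(-0.1332) = 329.7·0.55842 = 184.110.
On a 0–1 scale: 184.110/255 = 0.7220 → 0.722.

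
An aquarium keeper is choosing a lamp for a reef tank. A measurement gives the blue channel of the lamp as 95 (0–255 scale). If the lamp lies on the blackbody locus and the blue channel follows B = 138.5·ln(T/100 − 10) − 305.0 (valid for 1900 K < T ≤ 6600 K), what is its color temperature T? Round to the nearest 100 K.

ln(t − 10) = (95 + 305.0) / 138.5 = 2.8881.
t − 10 = e^2.8881 = 17.959, so t = 27.959.
T = 100·t = 2796 K → 2800 K to the nearest 100 K.

2800 K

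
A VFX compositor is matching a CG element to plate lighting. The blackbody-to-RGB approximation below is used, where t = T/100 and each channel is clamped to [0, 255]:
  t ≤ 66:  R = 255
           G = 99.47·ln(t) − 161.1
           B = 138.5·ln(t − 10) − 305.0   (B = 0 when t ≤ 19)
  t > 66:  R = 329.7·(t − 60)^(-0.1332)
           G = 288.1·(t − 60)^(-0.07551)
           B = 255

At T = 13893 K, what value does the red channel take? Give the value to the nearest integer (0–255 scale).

t = 13893/100 = 138.93; the t > 66 branch applies.
R = 329.7·(138.93 − 60)^(-0.1332) = 329.7·78.93^(-0.1332) = 329.7·0.55884 = 184.249.
Rounded: 184.

184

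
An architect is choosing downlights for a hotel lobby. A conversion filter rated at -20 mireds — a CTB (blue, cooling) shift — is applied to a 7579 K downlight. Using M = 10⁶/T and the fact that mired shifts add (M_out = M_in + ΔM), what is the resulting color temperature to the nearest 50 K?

M_in = 10⁶/7579 = 131.94 mireds.
M_out = 131.94 + (-20) = 111.94 mireds.
T_out = 10⁶/111.94 = 8933.1 K → 8950 K.

8950 K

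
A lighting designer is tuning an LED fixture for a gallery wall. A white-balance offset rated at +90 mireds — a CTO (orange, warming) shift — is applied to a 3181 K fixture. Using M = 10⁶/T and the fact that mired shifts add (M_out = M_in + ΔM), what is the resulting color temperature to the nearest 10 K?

M_in = 10⁶/3181 = 314.37 mireds.
M_out = 314.37 + (+90) = 404.37 mireds.
T_out = 10⁶/404.37 = 2473.0 K → 2470 K.

2470 K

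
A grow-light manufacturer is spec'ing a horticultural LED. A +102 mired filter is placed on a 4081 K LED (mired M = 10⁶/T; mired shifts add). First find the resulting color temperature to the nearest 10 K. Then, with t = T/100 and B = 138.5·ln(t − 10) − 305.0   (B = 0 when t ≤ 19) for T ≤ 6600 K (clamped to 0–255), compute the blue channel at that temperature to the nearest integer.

M_in = 10⁶/4081 = 245.04; M_out = 245.04 + (+102) = 347.04.
T_out = 10⁶/347.04 = 2881.5 K → 2880 K; t = 28.8.
B = 138.5·ln(28.8 − 10) − 305.0 = 138.5·ln 18.8 − 305.0 = 138.5·2.9339 − 305.0 = 101.339.
Rounded: 101.

101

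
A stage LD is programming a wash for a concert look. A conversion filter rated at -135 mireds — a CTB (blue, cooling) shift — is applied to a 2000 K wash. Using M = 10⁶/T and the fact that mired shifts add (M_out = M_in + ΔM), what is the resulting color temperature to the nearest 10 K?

2740 K

M_in = 10⁶/2000 = 500.00 mireds.
M_out = 500.00 + (-135) = 365.00 mireds.
T_out = 10⁶/365.00 = 2739.7 K → 2740 K.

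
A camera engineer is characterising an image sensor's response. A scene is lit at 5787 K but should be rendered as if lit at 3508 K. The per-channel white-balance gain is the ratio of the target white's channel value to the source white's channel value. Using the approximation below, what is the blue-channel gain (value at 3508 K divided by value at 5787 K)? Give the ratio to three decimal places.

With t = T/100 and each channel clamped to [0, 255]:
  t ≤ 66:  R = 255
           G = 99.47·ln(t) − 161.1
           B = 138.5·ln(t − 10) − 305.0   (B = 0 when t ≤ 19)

At 5787 K (t = 57.87):
  B = 138.5·ln(57.87 − 10) − 305.0 = 138.5·ln 47.87 − 305.0 = 138.5·3.8685 − 305.0 = 230.786.
At 3508 K (t = 35.08):
  B = 138.5·ln(35.08 − 10) − 305.0 = 138.5·ln 25.08 − 305.0 = 138.5·3.2221 − 305.0 = 141.257.
Gain = 141.257 / 230.786 = 0.6121 → 0.612.

0.612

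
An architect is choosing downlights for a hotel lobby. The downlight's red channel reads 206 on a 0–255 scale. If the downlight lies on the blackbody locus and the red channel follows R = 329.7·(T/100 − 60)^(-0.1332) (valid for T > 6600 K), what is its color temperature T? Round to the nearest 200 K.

(t − 60)^(-0.1332) = 206/329.7 = 0.62481.
t − 60 = 0.62481^(1/-0.1332) = 0.62481^(-7.508) = 34.152, so t = 94.152.
T = 100·t = 9415 K → 9400 K to the nearest 200 K.

9400 K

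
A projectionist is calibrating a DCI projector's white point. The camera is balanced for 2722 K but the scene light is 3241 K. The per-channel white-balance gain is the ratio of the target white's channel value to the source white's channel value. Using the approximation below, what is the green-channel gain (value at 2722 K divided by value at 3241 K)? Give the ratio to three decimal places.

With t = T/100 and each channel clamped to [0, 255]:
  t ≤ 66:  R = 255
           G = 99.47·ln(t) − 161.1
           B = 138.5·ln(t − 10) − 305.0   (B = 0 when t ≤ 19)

0.906

At 3241 K (t = 32.41):
  G = 99.47·ln 32.41 − 161.1 = 99.47·3.4785 − 161.1 = 184.903.
At 2722 K (t = 27.22):
  G = 99.47·ln 27.22 − 161.1 = 99.47·3.3040 − 161.1 = 167.544.
Gain = 167.544 / 184.903 = 0.9061 → 0.906.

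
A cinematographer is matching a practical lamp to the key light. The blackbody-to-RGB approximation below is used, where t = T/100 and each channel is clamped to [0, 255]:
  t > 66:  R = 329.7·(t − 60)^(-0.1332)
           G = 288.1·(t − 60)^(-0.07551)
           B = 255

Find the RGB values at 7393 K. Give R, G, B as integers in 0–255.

R=232, G=236, B=255

t = 7393/100 = 73.93; the t > 66 branch applies.
R = 329.7·(73.93 − 60)^(-0.1332) = 329.7·13.93^(-0.1332) = 329.7·0.70409 = 232.137.
G = 288.1·(73.93 − 60)^(-0.07551) = 288.1·13.93^(-0.07551) = 288.1·0.81963 = 236.137.
B = 255 by definition for t > 66.
Rounded: (232, 236, 255).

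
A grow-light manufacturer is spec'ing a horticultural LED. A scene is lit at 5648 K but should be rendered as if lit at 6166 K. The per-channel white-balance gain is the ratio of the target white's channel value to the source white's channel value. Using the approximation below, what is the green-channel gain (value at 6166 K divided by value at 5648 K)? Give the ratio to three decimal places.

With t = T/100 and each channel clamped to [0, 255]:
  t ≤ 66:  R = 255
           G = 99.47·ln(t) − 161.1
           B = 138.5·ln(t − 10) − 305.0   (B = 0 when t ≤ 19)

1.036

At 5648 K (t = 56.48):
  G = 99.47·ln 56.48 − 161.1 = 99.47·4.0339 − 161.1 = 240.151.
At 6166 K (t = 61.66):
  G = 99.47·ln 61.66 − 161.1 = 99.47·4.1216 − 161.1 = 248.879.
Gain = 248.879 / 240.151 = 1.0363 → 1.036.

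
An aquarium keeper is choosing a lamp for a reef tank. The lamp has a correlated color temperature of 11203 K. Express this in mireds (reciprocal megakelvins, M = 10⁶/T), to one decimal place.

89.3 mireds

M = 10⁶ / 11203 = 89.262 → 89.3 mireds.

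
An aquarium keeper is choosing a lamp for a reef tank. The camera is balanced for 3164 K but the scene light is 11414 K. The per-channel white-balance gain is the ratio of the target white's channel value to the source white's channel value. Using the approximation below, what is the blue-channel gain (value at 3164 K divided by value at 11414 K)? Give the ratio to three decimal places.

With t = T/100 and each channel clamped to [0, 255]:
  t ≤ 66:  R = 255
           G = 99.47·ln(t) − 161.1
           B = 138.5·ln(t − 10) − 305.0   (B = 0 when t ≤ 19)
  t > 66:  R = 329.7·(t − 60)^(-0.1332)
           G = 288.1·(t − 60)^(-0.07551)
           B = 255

At 11414 K (t = 114.14):
  B = 255 by definition for t > 66.
At 3164 K (t = 31.64):
  B = 138.5·ln(31.64 − 10) − 305.0 = 138.5·ln 21.64 − 305.0 = 138.5·3.0745 − 305.0 = 120.824.
Gain = 120.824 / 255.000 = 0.4738 → 0.474.

0.474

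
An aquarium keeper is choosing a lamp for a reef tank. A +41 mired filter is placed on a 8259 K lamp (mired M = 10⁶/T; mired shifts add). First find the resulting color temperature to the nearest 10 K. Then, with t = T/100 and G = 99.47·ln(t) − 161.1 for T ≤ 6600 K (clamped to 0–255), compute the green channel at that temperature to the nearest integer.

249

M_in = 10⁶/8259 = 121.08; M_out = 121.08 + (+41) = 162.08.
T_out = 10⁶/162.08 = 6169.8 K → 6170 K; t = 61.7.
G = 99.47·ln 61.7 − 161.1 = 99.47·4.1223 − 161.1 = 248.944.
Rounded: 249.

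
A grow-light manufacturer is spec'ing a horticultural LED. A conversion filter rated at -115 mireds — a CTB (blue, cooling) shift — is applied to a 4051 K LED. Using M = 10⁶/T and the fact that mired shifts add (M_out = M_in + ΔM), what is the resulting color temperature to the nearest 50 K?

M_in = 10⁶/4051 = 246.85 mireds.
M_out = 246.85 + (-115) = 131.85 mireds.
T_out = 10⁶/131.85 = 7584.2 K → 7600 K.

7600 K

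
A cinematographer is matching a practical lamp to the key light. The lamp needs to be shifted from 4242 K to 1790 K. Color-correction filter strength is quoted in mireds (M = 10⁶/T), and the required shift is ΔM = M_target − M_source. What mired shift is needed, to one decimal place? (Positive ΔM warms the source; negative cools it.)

M_source = 10⁶/4242 = 235.738; M_target = 10⁶/1790 = 558.659.
ΔM = 558.659 − 235.738 = 322.921 → +322.9 mireds, a warming shift.

+322.9 mireds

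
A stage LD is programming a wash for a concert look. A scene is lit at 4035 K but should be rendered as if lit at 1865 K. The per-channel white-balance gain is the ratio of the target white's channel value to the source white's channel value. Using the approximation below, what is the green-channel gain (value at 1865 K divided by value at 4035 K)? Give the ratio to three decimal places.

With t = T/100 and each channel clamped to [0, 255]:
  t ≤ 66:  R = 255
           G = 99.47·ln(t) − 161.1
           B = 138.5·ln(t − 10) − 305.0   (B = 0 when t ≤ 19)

At 4035 K (t = 40.35):
  G = 99.47·ln 40.35 − 161.1 = 99.47·3.6976 − 161.1 = 206.699.
At 1865 K (t = 18.65):
  G = 99.47·ln 18.65 − 161.1 = 99.47·2.9258 − 161.1 = 129.934.
Gain = 129.934 / 206.699 = 0.6286 → 0.629.

0.629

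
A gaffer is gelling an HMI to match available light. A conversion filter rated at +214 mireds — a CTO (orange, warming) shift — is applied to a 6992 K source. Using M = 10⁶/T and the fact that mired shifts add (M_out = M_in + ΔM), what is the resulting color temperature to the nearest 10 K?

2800 K

M_in = 10⁶/6992 = 143.02 mireds.
M_out = 143.02 + (+214) = 357.02 mireds.
T_out = 10⁶/357.02 = 2801.0 K → 2800 K.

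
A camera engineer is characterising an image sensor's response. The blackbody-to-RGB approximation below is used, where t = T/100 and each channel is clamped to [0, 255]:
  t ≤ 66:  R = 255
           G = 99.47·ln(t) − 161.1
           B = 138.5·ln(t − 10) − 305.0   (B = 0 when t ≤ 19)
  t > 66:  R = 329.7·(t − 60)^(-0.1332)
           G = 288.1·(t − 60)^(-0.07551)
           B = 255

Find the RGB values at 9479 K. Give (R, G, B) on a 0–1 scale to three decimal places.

(0.806, 0.864, 1.000)

t = 9479/100 = 94.79; the t > 66 branch applies.
R = 329.7·(94.79 − 60)^(-0.1332) = 329.7·34.79^(-0.1332) = 329.7·0.62327 = 205.493.
G = 288.1·(94.79 − 60)^(-0.07551) = 288.1·34.79^(-0.07551) = 288.1·0.76490 = 220.368.
B = 255 by definition for t > 66.
Dividing each by 255: (0.8059, 0.8642, 1.0000) → (0.806, 0.864, 1.000).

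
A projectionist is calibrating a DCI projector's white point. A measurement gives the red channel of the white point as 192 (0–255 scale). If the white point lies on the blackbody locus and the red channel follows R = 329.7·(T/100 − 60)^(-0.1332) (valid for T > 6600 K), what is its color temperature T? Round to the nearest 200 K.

11800 K

(t − 60)^(-0.1332) = 192/329.7 = 0.58235.
t − 60 = 0.58235^(1/-0.1332) = 0.58235^(-7.508) = 57.929, so t = 117.929.
T = 100·t = 11793 K → 11800 K to the nearest 200 K.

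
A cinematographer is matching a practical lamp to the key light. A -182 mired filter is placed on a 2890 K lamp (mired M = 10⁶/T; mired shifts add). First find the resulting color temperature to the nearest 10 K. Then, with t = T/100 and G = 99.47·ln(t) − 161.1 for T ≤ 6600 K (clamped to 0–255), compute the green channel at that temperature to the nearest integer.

M_in = 10⁶/2890 = 346.02; M_out = 346.02 + (-182) = 164.02.
T_out = 10⁶/164.02 = 6096.8 K → 6100 K; t = 61.
G = 99.47·ln 61 − 161.1 = 99.47·4.1109 − 161.1 = 247.809.
Rounded: 248.

248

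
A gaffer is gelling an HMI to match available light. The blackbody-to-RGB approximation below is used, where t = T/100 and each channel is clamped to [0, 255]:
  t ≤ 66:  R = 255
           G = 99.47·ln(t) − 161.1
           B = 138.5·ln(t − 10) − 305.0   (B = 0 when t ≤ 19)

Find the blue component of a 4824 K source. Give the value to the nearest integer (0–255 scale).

200

t = 4824/100 = 48.24; the t ≤ 66 branch applies.
B = 138.5·ln(48.24 − 10) − 305.0 = 138.5·ln 38.24 − 305.0 = 138.5·3.6439 − 305.0 = 199.678.
Rounded: 200.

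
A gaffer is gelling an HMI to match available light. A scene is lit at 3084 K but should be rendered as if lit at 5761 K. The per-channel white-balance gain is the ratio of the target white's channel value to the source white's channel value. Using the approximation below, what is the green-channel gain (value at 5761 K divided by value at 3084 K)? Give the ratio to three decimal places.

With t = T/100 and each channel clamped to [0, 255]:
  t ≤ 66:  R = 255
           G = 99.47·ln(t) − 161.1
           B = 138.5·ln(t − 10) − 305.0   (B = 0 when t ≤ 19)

At 3084 K (t = 30.84):
  G = 99.47·ln 30.84 − 161.1 = 99.47·3.4288 − 161.1 = 179.964.
At 5761 K (t = 57.61):
  G = 99.47·ln 57.61 − 161.1 = 99.47·4.0537 − 161.1 = 242.121.
Gain = 242.121 / 179.964 = 1.3454 → 1.345.

1.345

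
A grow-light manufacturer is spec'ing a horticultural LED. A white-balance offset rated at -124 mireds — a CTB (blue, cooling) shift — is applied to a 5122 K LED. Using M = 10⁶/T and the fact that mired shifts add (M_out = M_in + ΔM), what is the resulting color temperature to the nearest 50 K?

14050 K

M_in = 10⁶/5122 = 195.24 mireds.
M_out = 195.24 + (-124) = 71.24 mireds.
T_out = 10⁶/71.24 = 14037.8 K → 14050 K.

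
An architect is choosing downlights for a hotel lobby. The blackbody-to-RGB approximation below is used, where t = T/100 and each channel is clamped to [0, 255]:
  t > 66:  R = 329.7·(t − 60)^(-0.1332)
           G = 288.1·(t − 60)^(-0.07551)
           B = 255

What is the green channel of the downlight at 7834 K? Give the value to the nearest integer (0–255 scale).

t = 7834/100 = 78.34; the t > 66 branch applies.
G = 288.1·(78.34 − 60)^(-0.07551) = 288.1·18.34^(-0.07551) = 288.1·0.80279 = 231.283.
Rounded: 231.

231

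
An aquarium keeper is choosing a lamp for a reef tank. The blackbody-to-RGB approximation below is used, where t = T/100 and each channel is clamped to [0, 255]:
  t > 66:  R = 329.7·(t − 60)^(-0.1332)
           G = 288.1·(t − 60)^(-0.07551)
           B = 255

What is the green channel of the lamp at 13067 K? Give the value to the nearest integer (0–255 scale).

209

t = 13067/100 = 130.67; the t > 66 branch applies.
G = 288.1·(130.67 − 60)^(-0.07551) = 288.1·70.67^(-0.07551) = 288.1·0.72504 = 208.885.
Rounded: 209.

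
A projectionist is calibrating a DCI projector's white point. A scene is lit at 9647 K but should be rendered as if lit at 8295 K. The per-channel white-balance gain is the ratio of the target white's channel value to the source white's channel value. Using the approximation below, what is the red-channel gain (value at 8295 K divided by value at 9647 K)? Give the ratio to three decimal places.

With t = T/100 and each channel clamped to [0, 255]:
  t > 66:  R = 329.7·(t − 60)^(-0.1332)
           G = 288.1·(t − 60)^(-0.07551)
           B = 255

1.064

At 9647 K (t = 96.47):
  R = 329.7·(96.47 − 60)^(-0.1332) = 329.7·36.47^(-0.1332) = 329.7·0.61937 = 204.206.
At 8295 K (t = 82.95):
  R = 329.7·(82.95 − 60)^(-0.1332) = 329.7·22.95^(-0.1332) = 329.7·0.65879 = 217.201.
Gain = 217.201 / 204.206 = 1.0636 → 1.064.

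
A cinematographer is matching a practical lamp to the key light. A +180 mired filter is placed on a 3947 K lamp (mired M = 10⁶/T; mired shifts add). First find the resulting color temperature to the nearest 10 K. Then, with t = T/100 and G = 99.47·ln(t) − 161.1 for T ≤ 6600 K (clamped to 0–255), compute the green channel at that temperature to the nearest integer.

M_in = 10⁶/3947 = 253.36; M_out = 253.36 + (+180) = 433.36.
T_out = 10⁶/433.36 = 2307.6 K → 2310 K; t = 23.1.
G = 99.47·ln 23.1 − 161.1 = 99.47·3.1398 − 161.1 = 151.219.
Rounded: 151.

151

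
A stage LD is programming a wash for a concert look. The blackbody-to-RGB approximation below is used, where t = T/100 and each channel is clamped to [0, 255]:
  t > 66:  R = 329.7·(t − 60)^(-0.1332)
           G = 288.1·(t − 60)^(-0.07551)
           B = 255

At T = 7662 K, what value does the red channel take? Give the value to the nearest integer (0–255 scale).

227

t = 7662/100 = 76.62; the t > 66 branch applies.
R = 329.7·(76.62 − 60)^(-0.1332) = 329.7·16.62^(-0.1332) = 329.7·0.68772 = 226.741.
Rounded: 227.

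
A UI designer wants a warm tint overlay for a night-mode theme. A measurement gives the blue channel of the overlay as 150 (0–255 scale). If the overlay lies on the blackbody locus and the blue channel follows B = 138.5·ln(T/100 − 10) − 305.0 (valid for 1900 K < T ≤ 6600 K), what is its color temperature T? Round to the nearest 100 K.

ln(t − 10) = (150 + 305.0) / 138.5 = 3.2852.
t − 10 = e^3.2852 = 26.714, so t = 36.714.
T = 100·t = 3671 K → 3700 K to the nearest 100 K.

3700 K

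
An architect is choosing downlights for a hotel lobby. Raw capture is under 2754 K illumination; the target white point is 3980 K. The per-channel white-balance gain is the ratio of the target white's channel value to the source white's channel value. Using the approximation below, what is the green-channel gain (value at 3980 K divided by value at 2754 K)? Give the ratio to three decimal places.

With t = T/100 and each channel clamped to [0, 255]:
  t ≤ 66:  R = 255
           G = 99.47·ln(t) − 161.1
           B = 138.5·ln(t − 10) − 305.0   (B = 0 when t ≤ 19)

1.217

At 2754 K (t = 27.54):
  G = 99.47·ln 27.54 − 161.1 = 99.47·3.3156 − 161.1 = 168.707.
At 3980 K (t = 39.8):
  G = 99.47·ln 39.8 − 161.1 = 99.47·3.6839 − 161.1 = 205.334.
Gain = 205.334 / 168.707 = 1.2171 → 1.217.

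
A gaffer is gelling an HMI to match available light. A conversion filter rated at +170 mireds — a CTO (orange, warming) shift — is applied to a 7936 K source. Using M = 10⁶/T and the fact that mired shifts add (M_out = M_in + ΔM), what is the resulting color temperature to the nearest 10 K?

3380 K

M_in = 10⁶/7936 = 126.01 mireds.
M_out = 126.01 + (+170) = 296.01 mireds.
T_out = 10⁶/296.01 = 3378.3 K → 3380 K.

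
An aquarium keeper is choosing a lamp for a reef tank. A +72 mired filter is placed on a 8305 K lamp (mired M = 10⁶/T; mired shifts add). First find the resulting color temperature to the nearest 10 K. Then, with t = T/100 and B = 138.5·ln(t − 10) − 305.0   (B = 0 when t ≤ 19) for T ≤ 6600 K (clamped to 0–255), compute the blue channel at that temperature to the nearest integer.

213

M_in = 10⁶/8305 = 120.41; M_out = 120.41 + (+72) = 192.41.
T_out = 10⁶/192.41 = 5197.3 K → 5200 K; t = 52.
B = 138.5·ln(52 − 10) − 305.0 = 138.5·ln 42 − 305.0 = 138.5·3.7377 − 305.0 = 212.667.
Rounded: 213.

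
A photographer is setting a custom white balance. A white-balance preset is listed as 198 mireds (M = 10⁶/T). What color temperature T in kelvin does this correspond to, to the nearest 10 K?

5050 K

T = 10⁶ / 198 = 5050.51 K → 5050 K.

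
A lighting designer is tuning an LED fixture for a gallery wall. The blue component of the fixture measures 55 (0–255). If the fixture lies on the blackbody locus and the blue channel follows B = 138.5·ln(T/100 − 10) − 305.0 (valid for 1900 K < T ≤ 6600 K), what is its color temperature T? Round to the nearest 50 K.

ln(t − 10) = (55 + 305.0) / 138.5 = 2.5993.
t − 10 = e^2.5993 = 13.454, so t = 23.454.
T = 100·t = 2345 K → 2350 K to the nearest 50 K.

2350 K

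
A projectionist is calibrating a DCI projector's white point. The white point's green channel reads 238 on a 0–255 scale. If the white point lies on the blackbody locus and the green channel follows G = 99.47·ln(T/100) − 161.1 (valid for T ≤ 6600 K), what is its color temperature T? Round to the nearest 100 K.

ln t = (238 + 161.1) / 99.47 = 4.0123.
t = e^4.0123 = 55.272.
T = 100·t = 5527 K → 5500 K to the nearest 100 K.

5500 K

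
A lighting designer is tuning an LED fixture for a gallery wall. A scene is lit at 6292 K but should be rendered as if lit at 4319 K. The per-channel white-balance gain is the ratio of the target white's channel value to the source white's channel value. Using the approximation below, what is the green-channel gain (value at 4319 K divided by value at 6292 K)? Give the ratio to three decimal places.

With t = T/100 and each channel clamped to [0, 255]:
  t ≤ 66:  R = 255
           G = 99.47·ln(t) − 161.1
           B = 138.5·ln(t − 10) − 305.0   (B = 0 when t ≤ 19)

0.851

At 6292 K (t = 62.92):
  G = 99.47·ln 62.92 − 161.1 = 99.47·4.1419 − 161.1 = 250.891.
At 4319 K (t = 43.19):
  G = 99.47·ln 43.19 − 161.1 = 99.47·3.7656 − 161.1 = 213.465.
Gain = 213.465 / 250.891 = 0.8508 → 0.851.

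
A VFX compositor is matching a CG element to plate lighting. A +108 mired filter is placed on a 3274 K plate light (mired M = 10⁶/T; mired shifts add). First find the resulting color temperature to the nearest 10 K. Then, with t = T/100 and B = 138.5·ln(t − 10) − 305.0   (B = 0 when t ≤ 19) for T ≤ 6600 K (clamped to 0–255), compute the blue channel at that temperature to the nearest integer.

62

M_in = 10⁶/3274 = 305.44; M_out = 305.44 + (+108) = 413.44.
T_out = 10⁶/413.44 = 2418.7 K → 2420 K; t = 24.2.
B = 138.5·ln(24.2 − 10) − 305.0 = 138.5·ln 14.2 − 305.0 = 138.5·2.6532 − 305.0 = 62.474.
Rounded: 62.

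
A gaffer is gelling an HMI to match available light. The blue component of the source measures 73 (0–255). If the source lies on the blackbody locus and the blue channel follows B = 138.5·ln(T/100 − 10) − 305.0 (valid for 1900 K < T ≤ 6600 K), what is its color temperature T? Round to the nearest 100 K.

ln(t − 10) = (73 + 305.0) / 138.5 = 2.7292.
t − 10 = e^2.7292 = 15.321, so t = 25.321.
T = 100·t = 2532 K → 2500 K to the nearest 100 K.

2500 K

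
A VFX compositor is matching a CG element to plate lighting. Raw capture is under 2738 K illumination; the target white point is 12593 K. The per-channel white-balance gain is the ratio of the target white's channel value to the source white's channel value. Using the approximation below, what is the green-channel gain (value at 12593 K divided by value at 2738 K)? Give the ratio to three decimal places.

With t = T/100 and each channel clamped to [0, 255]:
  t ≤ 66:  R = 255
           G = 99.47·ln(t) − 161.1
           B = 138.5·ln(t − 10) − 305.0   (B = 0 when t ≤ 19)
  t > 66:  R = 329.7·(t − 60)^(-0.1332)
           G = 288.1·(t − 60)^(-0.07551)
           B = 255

At 2738 K (t = 27.38):
  G = 99.47·ln 27.38 − 161.1 = 99.47·3.3098 − 161.1 = 168.127.
At 12593 K (t = 125.93):
  G = 288.1·(125.93 − 60)^(-0.07551) = 288.1·65.93^(-0.07551) = 288.1·0.72885 = 209.983.
Gain = 209.983 / 168.127 = 1.2490 → 1.249.

1.249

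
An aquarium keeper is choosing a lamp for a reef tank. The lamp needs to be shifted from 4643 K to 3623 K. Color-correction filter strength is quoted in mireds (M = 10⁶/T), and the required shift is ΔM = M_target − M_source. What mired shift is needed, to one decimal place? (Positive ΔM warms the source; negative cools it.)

+60.6 mireds

M_source = 10⁶/4643 = 215.378; M_target = 10⁶/3623 = 276.014.
ΔM = 276.014 − 215.378 = 60.636 → +60.6 mireds, a warming shift.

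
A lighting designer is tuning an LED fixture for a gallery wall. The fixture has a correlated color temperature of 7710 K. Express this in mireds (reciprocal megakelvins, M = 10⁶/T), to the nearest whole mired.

130 mireds

M = 10⁶ / 7710 = 129.702 → 130 mireds.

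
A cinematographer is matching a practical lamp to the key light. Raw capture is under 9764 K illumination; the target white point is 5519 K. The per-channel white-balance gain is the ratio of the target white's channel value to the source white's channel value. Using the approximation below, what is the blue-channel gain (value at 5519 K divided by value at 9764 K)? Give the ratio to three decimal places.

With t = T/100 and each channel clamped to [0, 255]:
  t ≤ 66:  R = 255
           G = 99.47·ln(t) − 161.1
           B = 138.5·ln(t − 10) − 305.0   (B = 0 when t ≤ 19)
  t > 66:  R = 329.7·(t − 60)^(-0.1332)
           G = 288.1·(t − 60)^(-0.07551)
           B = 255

0.874

At 9764 K (t = 97.64):
  B = 255 by definition for t > 66.
At 5519 K (t = 55.19):
  B = 138.5·ln(55.19 − 10) − 305.0 = 138.5·ln 45.19 − 305.0 = 138.5·3.8109 − 305.0 = 222.806.
Gain = 222.806 / 255.000 = 0.8738 → 0.874.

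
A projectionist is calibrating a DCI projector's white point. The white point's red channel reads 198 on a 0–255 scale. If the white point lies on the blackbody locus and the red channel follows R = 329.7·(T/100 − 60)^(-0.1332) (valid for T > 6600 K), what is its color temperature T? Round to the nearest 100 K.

10600 K

(t − 60)^(-0.1332) = 198/329.7 = 0.60055.
t − 60 = 0.60055^(1/-0.1332) = 0.60055^(-7.508) = 45.980, so t = 105.980.
T = 100·t = 10598 K → 10600 K to the nearest 100 K.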